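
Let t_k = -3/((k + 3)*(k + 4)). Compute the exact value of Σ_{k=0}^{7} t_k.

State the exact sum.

The ratio is (k + 3)/(k + 5).
Take A(k)=k + 3, B(k)=k + 5, C(k)=1.
Solve (k + 3)·f(k+1) − (k + 4)·f(k) = 1.
Degrees (1,1,0) ⇒ d ≤ 1.
Solve for f: f(k) = k/3 (degree 1 ≤ 1).
So s_k = (B(k−1)f/C)·t_k = (k*(k + 4)/3)·t_k = -k/(k + 3).
s_(k+1) − s_k = -3/(k**2 + 7*k + 12) = t_k.
Sum = s_(8) − s_(0); s_(8) = -8/11, s_(0) = 0 ⇒ -8/11.

Σ = -8/11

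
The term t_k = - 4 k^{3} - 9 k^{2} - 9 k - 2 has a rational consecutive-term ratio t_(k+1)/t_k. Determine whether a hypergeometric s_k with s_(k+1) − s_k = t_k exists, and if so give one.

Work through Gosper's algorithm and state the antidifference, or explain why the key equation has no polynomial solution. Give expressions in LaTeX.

Compute t_(k+1)/t_k: get (4*k**3 + 21*k**2 + 39*k + 24)/(4*k**3 + 9*k**2 + 9*k + 2).
So A=1 and B=1, with C=k**3 + 9*k**2/4 + 9*k/4 + 1/2.
Set up (1)·f(k+1) − (1)·f(k) − (k**3 + 9*k**2/4 + 9*k/4 + 1/2) = 0.
From deg A=0, deg B=0, deg C=3: d=4.
Solving with deg f ≤ 4: f(k) = k*(k**3 + k**2 + k - 1)/4.
Get s_k = R·t_k = k*(-k**3 - k**2 - k + 1) with R(k) = B(k−1)f(k)/C(k) = k*(k**3 + k**2 + k - 1)/(4*k**3 + 9*k**2 + 9*k + 2).
Verify: -4*k**3 - 9*k**2 - 9*k - 2 matches t_k.

s_k = k \left(- k^{3} - k^{2} - k + 1\right)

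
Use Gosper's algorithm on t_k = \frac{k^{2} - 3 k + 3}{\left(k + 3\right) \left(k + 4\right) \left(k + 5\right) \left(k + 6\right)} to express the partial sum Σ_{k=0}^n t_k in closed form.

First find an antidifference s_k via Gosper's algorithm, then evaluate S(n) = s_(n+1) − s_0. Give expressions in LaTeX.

S(n) = \frac{n^{3} + 14 n + 15}{15 \left(n^{3} + 15 n^{2} + 74 n + 120\right)}

The ratio is -(k + 3)*(3*k - (k + 1)**2)/((k + 7)*(k**2 - 3*k + 3)).
Take A(k)=k + 3, B(k)=k + 7, C(k)=k**2 - 3*k + 3.
Set up (k + 3)·f(k+1) − (k + 6)·f(k) − (k**2 - 3*k + 3) = 0.
Bound: deg f ≤ 3.
Solve for f: f(k) = k*(k**2 - 3*k + 17)/15 (degree 3 ≤ 3).
Then R = B(k−1)f/C = k*(k + 6)*(k**2 - 3*k + 17)/(15*(k**2 - 3*k + 3)), so s_k = R(k)·t_k = k*(k**2 - 3*k + 17)/(15*(k + 3)*(k + 4)*(k + 5)).
Verify: (k**2 - 3*k + 3)/(k**4 + 18*k**3 + 119*k**2 + 342*k + 360) matches t_k.
s_(n+1) = (n**3 + 14*n + 15)/(15*(n**3 + 15*n**2 + 74*n + 120)) and s_(0) = 0, so S(n) = (n**3 + 14*n + 15)/(15*(n**3 + 15*n**2 + 74*n + 120)).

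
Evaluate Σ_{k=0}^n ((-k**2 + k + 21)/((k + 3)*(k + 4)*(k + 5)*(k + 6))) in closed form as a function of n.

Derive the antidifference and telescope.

S(n) = (n**3 + 35*n**2 + 174*n + 140)/(20*(n**3 + 15*n**2 + 74*n + 120))

r(k) = (k + 3)*(k - (k + 1)**2 + 22)/((k + 7)*(-k**2 + k + 21)) after simplifying.
So A=k + 3 and B=k + 7, with C=k**2 - k - 21.
Set up (k + 3)·f(k+1) − (k + 6)·f(k) − (k**2 - k - 21) = 0.
Bound: deg f ≤ 3.
Match coefficients ⇒ f(k) = -k*(k**2 + 32*k + 107)/20.
So s_k = (B(k−1)f/C)·t_k = (-k*(k + 6)*(k**2 + 32*k + 107)/(20*(k**2 - k - 21)))·t_k = k*(k**2 + 32*k + 107)/(20*(k + 3)*(k + 4)*(k + 5)).
s_(k+1) − s_k = (-k**2 + k + 21)/(k**4 + 18*k**3 + 119*k**2 + 342*k + 360) = t_k.
Telescope: S(n) = s_(n+1) − s_(0) = (n**3 + 35*n**2 + 174*n + 140)/(20*(n**3 + 15*n**2 + 74*n + 120)) − (0) = (n**3 + 35*n**2 + 174*n + 140)/(20*(n**3 + 15*n**2 + 74*n + 120)).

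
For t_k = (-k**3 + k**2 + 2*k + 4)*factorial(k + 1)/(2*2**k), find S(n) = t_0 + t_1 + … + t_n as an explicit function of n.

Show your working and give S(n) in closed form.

r(k) = (k + 2)*(2*k - (k + 1)**3 + (k + 1)**2 + 6)/(2*(-k**3 + k**2 + 2*k + 4)) after simplifying.
So A=k/2 + 1 and B=1, with C=k**3 - k**2 - 2*k - 4.
Set up (k/2 + 1)·f(k+1) − (1)·f(k) − (k**3 - k**2 - 2*k - 4) = 0.
Bound: deg f ≤ 2.
Coefficient equations give f(k) = 2*(k - 4)*(k + 1).
R(k) = B(k−1)·f(k)/C(k) = 2*(k - 4)*(k + 1)/(k**3 - k**2 - 2*k - 4); s_k = R·t_k = -(k - 4)*(k + 1)*factorial(k + 1)/2**k.
Check: Δs_k = (-k**3 + k**2 + 2*k + 4)*factorial(k + 1)/(2*2**k). ✓
Σ_(k=0)^n t_k = s_(n+1) − s_(0) = (-2**(-n - 1)*(n - 3)*(n + 2)*factorial(n + 2)) − (4), i.e. 2**(-n - 1)*(-2**(n + 3) - n**4*factorial(n) - 2*n**3*factorial(n) + 7*n**2*factorial(n) + 20*n*factorial(n) + 12*factorial(n)).

S(n) = 2**(-n - 1)*(-2**(n + 3) - n**4*factorial(n) - 2*n**3*factorial(n) + 7*n**2*factorial(n) + 20*n*factorial(n) + 12*factorial(n))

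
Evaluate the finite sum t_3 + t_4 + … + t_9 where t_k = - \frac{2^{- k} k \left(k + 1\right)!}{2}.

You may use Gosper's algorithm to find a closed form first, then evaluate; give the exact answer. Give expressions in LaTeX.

Step 1: r(k) = (k + 1)*(k + 2)/(2*k).
Normal form (A,B,C) = (k/2 + 1, 1, k).
Need (k/2 + 1)·f(k+1) − (1)·f(k) = k.
From deg A=1, deg B=0, deg C=1: d=0.
Solving with deg f ≤ 0: f(k) = 2.
Get s_k = R·t_k = -factorial(k + 1)/2**k with R(k) = B(k−1)f(k)/C(k) = 2/k.
Verify: -k*factorial(k + 1)/(2*2**k) matches t_k.
Telescoping: Σ = s_(10) − s_(3) = -155925/4 − (-3) = -155913/4.

Σ = -155913/4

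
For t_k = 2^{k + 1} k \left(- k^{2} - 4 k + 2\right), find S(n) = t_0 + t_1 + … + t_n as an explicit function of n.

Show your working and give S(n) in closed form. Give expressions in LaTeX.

Compute t_(k+1)/t_k: get 2*(k + 1)*(4*k + (k + 1)**2 + 2)/(k*(k**2 + 4*k - 2)).
Normal form (A,B,C) = (2, 1, k**3 + 4*k**2 - 2*k).
f must satisfy (2)·f(k+1) − (1)·f(k) = k**3 + 4*k**2 - 2*k.
From deg A=0, deg B=0, deg C=3: d=3.
Coefficient equations give f(k) = k**3 - 2*k**2 + 2.
R(k) = B(k−1)·f(k)/C(k) = (k**3 - 2*k**2 + 2)/(k*(k**2 + 4*k - 2)); s_k = R·t_k = 2**(k + 1)*(-k**3 + 2*k**2 - 2).
s_(k+1) − s_k = 2**(k + 1)*k*(-k**2 - 4*k + 2) = t_k.
Σ_(k=0)^n t_k = s_(n+1) − s_(0) = (2**(n + 2)*(-n**3 - n**2 + n - 1)) − (-4), i.e. -4*2**n*n**3 - 4*2**n*n**2 + 4*2**n*n - 4*2**n + 4.

S(n) = - 4 \cdot 2^{n} n^{3} - 4 \cdot 2^{n} n^{2} + 4 \cdot 2^{n} n - 4 \cdot 2^{n} + 4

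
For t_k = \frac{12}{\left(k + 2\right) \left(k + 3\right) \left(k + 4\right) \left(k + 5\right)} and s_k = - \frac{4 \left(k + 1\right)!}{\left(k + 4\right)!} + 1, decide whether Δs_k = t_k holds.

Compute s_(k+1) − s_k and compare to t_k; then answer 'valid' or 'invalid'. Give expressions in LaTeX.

s_(k+1) = -4*factorial(k + 2)/factorial(k + 5) + 1
s_(k+1) − s_k = 12/((k + 2)*(k + 3)*(k + 4)*(k + 5))
(s_(k+1) − s_k) − t_k = 0

valid (s_(k+1) − s_k reduces to t_k)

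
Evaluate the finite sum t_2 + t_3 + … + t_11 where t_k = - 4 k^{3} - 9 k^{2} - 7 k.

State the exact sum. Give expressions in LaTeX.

Σ = -22420

t_(k+1)/t_k = (4*k**3 + 21*k**2 + 37*k + 20)/(k*(4*k**2 + 9*k + 7)).
Gosper form: A/B · C(k+1)/C(k) with A=1, B=1, C=k**3 + 9*k**2/4 + 7*k/4.
Solve (1)·f(k+1) − (1)·f(k) = k**3 + 9*k**2/4 + 7*k/4.
Bound: deg f ≤ 4.
Solving with deg f ≤ 4: f(k) = k*(k - 1)*(k**2 + 2*k + 2)/4.
Then R = B(k−1)f/C = (k - 1)*(k**2 + 2*k + 2)/(4*k**2 + 9*k + 7), so s_k = R(k)·t_k = k*(-k**3 - k**2 + 2).
Verify: k*(-4*k**2 - 9*k - 7) matches t_k.
Telescoping: Σ = s_(12) − s_(2) = -22440 − (-20) = -22420.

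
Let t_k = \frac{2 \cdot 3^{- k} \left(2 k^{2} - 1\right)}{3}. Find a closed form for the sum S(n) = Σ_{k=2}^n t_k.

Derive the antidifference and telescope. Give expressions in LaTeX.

S(n) = 3^{- n - 2} \left(13 \cdot 3^{n} - 6 n^{2} - 18 n - 15\right)

The ratio is (2*(k + 1)**2 - 1)/(3*(2*k**2 - 1)).
Factor: A=1/3; B=1; C=k**2 - 1/2.
Solve (1/3)·f(k+1) − (1)·f(k) = k**2 - 1/2.
Bound: deg f ≤ 2.
A polynomial solution: f(k) = -3*(2*k**2 + 2*k + 1)/4.
Certificate R = B(k−1)f/C = -3*(2*k**2 + 2*k + 1)/(2*(2*k**2 - 1)) gives s_k = (-2*k**2 - 2*k - 1)/3**k.
Check: Δs_k = 2*(2*k**2 - 1)/(3*3**k). ✓
Evaluate: s_(n+1) = 3**(-n - 1)*(-2*n**2 - 6*n - 5); subtract s_(2) = -13/9 ⇒ S(n) = 3**(-n - 2)*(13*3**n - 6*n**2 - 18*n - 15).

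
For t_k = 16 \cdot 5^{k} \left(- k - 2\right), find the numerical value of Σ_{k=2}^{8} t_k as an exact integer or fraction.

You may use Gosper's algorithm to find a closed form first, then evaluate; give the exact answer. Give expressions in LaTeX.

Ratio r(k) = 5*(k + 3)/(k + 2).
Gosper form: A/B · C(k+1)/C(k) with A=5, B=1, C=k + 2.
Key eq: (5)·f(k+1) = (1)·f(k) + (k + 2).
Bound: deg f ≤ 1.
Solve for f: f(k) = (4*k + 3)/16 (degree 1 ≤ 1).
Get s_k = R·t_k = 5**k*(-4*k - 3) with R(k) = B(k−1)f(k)/C(k) = (4*k + 3)/(16*(k + 2)).
Verify: 16*5**k*(-k - 2) matches t_k.
Evaluate s at k=9 and k=2: -76171875 and -275; difference -76171600.

Σ = -76171600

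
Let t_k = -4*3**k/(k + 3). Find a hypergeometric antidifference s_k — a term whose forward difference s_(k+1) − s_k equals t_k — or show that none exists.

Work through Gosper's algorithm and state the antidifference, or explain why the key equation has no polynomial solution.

Step 1: r(k) = 3*(k + 3)/(k + 4).
So A=3*k + 9 and B=k + 4, with C=1.
f must satisfy (3*k + 9)·f(k+1) − (k + 3)·f(k) = 1.
From deg A=1, deg B=1, deg C=0: d=-1.
Negative degree bound (-1): no f exists, t_k not Gosper-summable.

none — t_k is not Gosper-summable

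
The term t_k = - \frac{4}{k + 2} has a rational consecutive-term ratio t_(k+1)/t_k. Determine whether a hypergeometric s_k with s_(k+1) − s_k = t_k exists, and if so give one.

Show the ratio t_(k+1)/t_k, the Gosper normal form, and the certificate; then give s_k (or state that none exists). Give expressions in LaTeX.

none (Gosper's algorithm certifies no s_k)

r(k) = (k + 2)/(k + 3) after simplifying.
So A=k + 2 and B=k + 3, with C=1.
Set up (k + 2)·f(k+1) − (k + 2)·f(k) − (1) = 0.
From deg A=1, deg B=1, deg C=0: d=0.
Write f(k) = c0. Then LHS − RHS = -1, requiring -1 = 0: contradictory. No certificate.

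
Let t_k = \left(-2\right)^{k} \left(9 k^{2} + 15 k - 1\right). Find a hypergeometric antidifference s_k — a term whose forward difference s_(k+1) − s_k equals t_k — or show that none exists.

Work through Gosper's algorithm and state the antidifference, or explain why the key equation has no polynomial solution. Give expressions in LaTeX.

s_k = \left(-2\right)^{k} \left(- 3 k^{2} - k + 3\right)

Ratio r(k) = 2*(-9*k**2 - 33*k - 23)/(9*k**2 + 15*k - 1).
Take A(k)=-2, B(k)=1, C(k)=k**2 + 5*k/3 - 1/9.
Need (-2)·f(k+1) − (1)·f(k) = k**2 + 5*k/3 - 1/9.
deg f ≤ 2 (via 0,0,2).
Solving with deg f ≤ 2: f(k) = -(3*k**2 + k - 3)/9.
Then R = B(k−1)f/C = -(3*k**2 + k - 3)/(9*k**2 + 15*k - 1), so s_k = R(k)·t_k = (-2)**k*(-3*k**2 - k + 3).
s_(k+1) − s_k = (-2)**k*(9*k**2 + 15*k - 1) = t_k.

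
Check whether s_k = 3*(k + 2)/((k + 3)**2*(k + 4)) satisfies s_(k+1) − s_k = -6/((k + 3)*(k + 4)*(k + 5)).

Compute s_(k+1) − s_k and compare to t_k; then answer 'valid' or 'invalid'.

Invalid: residual 3*(3*k + 11)/(k**5 + 19*k**4 + 143*k**3 + 533*k**2 + 984*k + 720) ≠ 0.

s_(k+1) = 3*(k + 3)/((k + 4)**2*(k + 5))
s_(k+1) − s_k = 3*(-(k + 2)*(k + 4)*(k + 5) + (k + 3)**3)/((k + 3)**2*(k + 4)**2*(k + 5))
(s_(k+1) − s_k) − t_k = 3*(3*k + 11)/(k**5 + 19*k**4 + 143*k**3 + 533*k**2 + 984*k + 720)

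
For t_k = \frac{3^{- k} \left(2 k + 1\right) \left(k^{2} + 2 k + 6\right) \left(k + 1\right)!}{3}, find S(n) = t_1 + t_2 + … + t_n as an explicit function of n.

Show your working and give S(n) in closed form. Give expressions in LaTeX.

S(n) = \frac{3^{- n} \left(- 18 \cdot 3^{n} + 2 n^{4} n! + 13 n^{3} n! + 34 n^{2} n! + 41 n n! + 18 n!\right)}{3}

Step 1: r(k) = (k + 2)*(2*k + 3)*(2*k + (k + 1)**2 + 8)/(3*(2*k + 1)*(k**2 + 2*k + 6)).
So A=k/3 + 2/3 and B=1, with C=k**3 + 5*k**2/2 + 7*k + 3.
Need (k/3 + 2/3)·f(k+1) − (1)·f(k) = k**3 + 5*k**2/2 + 7*k + 3.
deg f ≤ 2 (via 1,0,3).
Solving with deg f ≤ 2: f(k) = 3*(2*k**2 + 3*k + 4)/2.
So s_k = (B(k−1)f/C)·t_k = (3*(2*k**2 + 3*k + 4)/((2*k + 1)*(k**2 + 2*k + 6)))·t_k = (2*k**2 + 3*k + 4)*factorial(k + 1)/3**k.
Check: Δs_k = (2*k + 1)*(k**2 + 2*k + 6)*factorial(k + 1)/(3*3**k). ✓
s_(n+1) = 3**(-n - 1)*(2*n**2 + 7*n + 9)*factorial(n + 2) and s_(1) = 6, so S(n) = (-18*3**n + 2*n**4*factorial(n) + 13*n**3*factorial(n) + 34*n**2*factorial(n) + 41*n*factorial(n) + 18*factorial(n))/(3*3**n).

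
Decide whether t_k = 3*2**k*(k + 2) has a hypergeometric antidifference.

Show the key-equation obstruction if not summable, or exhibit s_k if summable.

Ratio r(k) = 2*(k + 3)/(k + 2).
Take A(k)=2, B(k)=1, C(k)=k + 2.
Need (2)·f(k+1) − (1)·f(k) = k + 2.
From deg A=0, deg B=0, deg C=1: d=1.
Solve for f: f(k) = k (degree 1 ≤ 1).
Certificate R = B(k−1)f/C = k/(k + 2) gives s_k = 3*2**k*k.
Verify: 3*2**k*(k + 2) matches t_k.

Yes. s_k = 3*2**k*k.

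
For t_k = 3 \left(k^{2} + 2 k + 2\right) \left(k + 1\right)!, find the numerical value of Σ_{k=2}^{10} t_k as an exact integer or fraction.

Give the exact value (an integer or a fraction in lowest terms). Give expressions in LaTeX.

Compute t_(k+1)/t_k: get (k + 2)*(2*k + (k + 1)**2 + 4)/(k**2 + 2*k + 2).
Normal form (A,B,C) = (k + 2, 1, k**2 + 2*k + 2).
Solve (k + 2)·f(k+1) − (1)·f(k) = k**2 + 2*k + 2.
d = 1 from the (1,0,2) case.
Solving with deg f ≤ 1: f(k) = k.
Then R = B(k−1)f/C = k/(k**2 + 2*k + 2), so s_k = R(k)·t_k = 3*k*factorial(k + 1).
Check: Δs_k = 3*(k**2 + 2*k + 2)*factorial(k + 1). ✓
Sum = s_(11) − s_(2); s_(11) = 15807052800, s_(2) = 36 ⇒ 15807052764.

Σ = 15807052764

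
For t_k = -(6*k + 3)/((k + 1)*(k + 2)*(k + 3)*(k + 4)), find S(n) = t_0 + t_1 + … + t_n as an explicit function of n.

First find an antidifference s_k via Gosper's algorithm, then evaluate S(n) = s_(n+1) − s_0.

Step 1: r(k) = (k + 1)*(2*k + 3)/((k + 5)*(2*k + 1)).
Normal form (A,B,C) = (k + 1, k + 5, k + 1/2).
Key eq: (k + 1)·f(k+1) = (k + 4)·f(k) + (k + 1/2).
Bound: deg f ≤ 3.
A polynomial solution: f(k) = k*(k**2 + 6*k + 2)/18.
Certificate R = B(k−1)f/C = k*(k + 4)*(k**2 + 6*k + 2)/(9*(2*k + 1)) gives s_k = -k*(k**2 + 6*k + 2)/(3*(k + 1)*(k + 2)*(k + 3)).
Check: Δs_k = 3*(-2*k - 1)/(k**4 + 10*k**3 + 35*k**2 + 50*k + 24). ✓
Telescope: S(n) = s_(n+1) − s_(0) = (-n**3 - 9*n**2 - 17*n - 9)/(3*(n**3 + 9*n**2 + 26*n + 24)) − (0) = (-n**3 - 9*n**2 - 17*n - 9)/(3*(n**3 + 9*n**2 + 26*n + 24)).

S(n) = (-n**3 - 9*n**2 - 17*n - 9)/(3*(n**3 + 9*n**2 + 26*n + 24))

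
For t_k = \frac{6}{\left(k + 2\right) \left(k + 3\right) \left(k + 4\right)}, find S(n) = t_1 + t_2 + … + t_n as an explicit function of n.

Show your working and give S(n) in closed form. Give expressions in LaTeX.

S(n) = \frac{n \left(n + 7\right)}{4 \left(n^{2} + 7 n + 12\right)}

The ratio is (k + 2)/(k + 5).
So A=k + 2 and B=k + 5, with C=1.
f must satisfy (k + 2)·f(k+1) − (k + 4)·f(k) = 1.
Bound: deg f ≤ 2.
Coefficient equations give f(k) = k*(k + 5)/12.
Certificate R = B(k−1)f/C = k*(k + 4)*(k + 5)/12 gives s_k = k*(k + 5)/(2*(k + 2)*(k + 3)).
Verify: 6/(k**3 + 9*k**2 + 26*k + 24) matches t_k.
Telescope: S(n) = s_(n+1) − s_(1) = (n**2 + 7*n + 6)/(2*(n**2 + 7*n + 12)) − (1/4) = n*(n + 7)/(4*(n**2 + 7*n + 12)).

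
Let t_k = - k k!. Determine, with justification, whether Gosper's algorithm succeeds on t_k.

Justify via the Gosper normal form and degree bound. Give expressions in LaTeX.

t_(k+1)/t_k = (k + 1)**2/k.
Normal form (A,B,C) = (k + 1, 1, k).
f must satisfy (k + 1)·f(k+1) − (1)·f(k) = k.
deg f ≤ 0 (via 1,0,1).
Match coefficients ⇒ f(k) = 1.
Then R = B(k−1)f/C = 1/k, so s_k = R(k)·t_k = -factorial(k).
s_(k+1) − s_k = -k*factorial(k) = t_k.

Yes. s_k = - k!.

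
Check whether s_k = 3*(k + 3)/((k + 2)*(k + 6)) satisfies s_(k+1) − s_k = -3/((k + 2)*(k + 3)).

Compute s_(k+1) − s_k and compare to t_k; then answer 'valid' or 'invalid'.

s_(k+1) = 3*(k + 4)/((k + 3)*(k + 7))
s_(k+1) − s_k = 3*(-k**2 - 7*k - 15)/(k**4 + 18*k**3 + 113*k**2 + 288*k + 252)
(s_(k+1) − s_k) − t_k = 9*(2*k + 9)/(k**4 + 18*k**3 + 113*k**2 + 288*k + 252)

Invalid: residual 9*(2*k + 9)/(k**4 + 18*k**3 + 113*k**2 + 288*k + 252) ≠ 0.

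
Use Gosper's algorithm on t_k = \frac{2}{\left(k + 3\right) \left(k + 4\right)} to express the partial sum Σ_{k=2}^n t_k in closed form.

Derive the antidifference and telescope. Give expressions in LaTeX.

t_(k+1)/t_k = (k + 3)/(k + 5).
Take A(k)=k + 3, B(k)=k + 5, C(k)=1.
Set up (k + 3)·f(k+1) − (k + 4)·f(k) − (1) = 0.
From deg A=1, deg B=1, deg C=0: d=1.
Solve for f: f(k) = k/3 (degree 1 ≤ 1).
R(k) = B(k−1)·f(k)/C(k) = k*(k + 4)/3; s_k = R·t_k = 2*k/(3*(k + 3)).
Check: Δs_k = 2/(k**2 + 7*k + 12). ✓
Σ_(k=2)^n t_k = s_(n+1) − s_(2) = (2*(n + 1)/(3*(n + 4))) − (4/15), i.e. 2*(n - 1)/(5*(n + 4)).

S(n) = \frac{2 \left(n - 1\right)}{5 \left(n + 4\right)}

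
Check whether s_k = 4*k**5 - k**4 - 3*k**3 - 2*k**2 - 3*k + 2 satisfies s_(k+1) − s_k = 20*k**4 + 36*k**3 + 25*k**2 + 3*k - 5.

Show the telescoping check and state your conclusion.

valid; difference matches t_k

s_(k+1) = 4*k**5 + 19*k**4 + 33*k**3 + 23*k**2 - 3
s_(k+1) − s_k = 20*k**4 + 36*k**3 + 25*k**2 + 3*k - 5
(s_(k+1) − s_k) − t_k = 0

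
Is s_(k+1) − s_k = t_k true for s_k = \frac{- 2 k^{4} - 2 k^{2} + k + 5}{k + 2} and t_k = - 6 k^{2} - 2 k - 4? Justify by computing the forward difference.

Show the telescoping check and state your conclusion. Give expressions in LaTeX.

Invalid: residual \frac{4 k^{3} + 16 k^{2} + 4 k + 13}{k^{2} + 5 k + 6} ≠ 0.

s_(k+1) = (k - 2*(k + 1)**4 - 2*(k + 1)**2 + 6)/(k + 3)
s_(k+1) − s_k = (-6*k**4 - 28*k**3 - 34*k**2 - 28*k - 11)/(k**2 + 5*k + 6)
(s_(k+1) − s_k) − t_k = (4*k**3 + 16*k**2 + 4*k + 13)/(k**2 + 5*k + 6)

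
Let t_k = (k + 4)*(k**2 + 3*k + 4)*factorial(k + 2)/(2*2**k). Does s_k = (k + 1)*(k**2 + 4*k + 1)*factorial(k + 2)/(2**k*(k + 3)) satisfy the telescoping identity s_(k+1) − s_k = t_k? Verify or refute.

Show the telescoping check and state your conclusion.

s_(k+1) = (k + 2)*(k**2 + 6*k + 6)*factorial(k + 3)/(2*2**k*(k + 4))
s_(k+1) − s_k = (k**5 + 12*k**4 + 57*k**3 + 142*k**2 + 192*k + 100)*factorial(k + 2)/(2*2**k*(k + 3)*(k + 4))
(s_(k+1) − s_k) − t_k = -(k**4 + 10*k**3 + 35*k**2 + 56*k + 46)*factorial(k + 2)/(2**k*(k + 3)*(k + 4))

Invalid: residual -(k**4 + 10*k**3 + 35*k**2 + 56*k + 46)*factorial(k + 2)/(2**k*(k + 3)*(k + 4)) ≠ 0.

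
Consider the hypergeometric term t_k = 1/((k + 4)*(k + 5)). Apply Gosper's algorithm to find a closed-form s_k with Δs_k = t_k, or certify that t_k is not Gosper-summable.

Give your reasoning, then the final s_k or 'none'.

s_k = k/(4*(k + 4))

Compute t_(k+1)/t_k: get (k + 4)/(k + 6).
A = k + 4, B = k + 6, C = 1.
f must satisfy (k + 4)·f(k+1) − (k + 5)·f(k) = 1.
deg f ≤ 1 (via 1,1,0).
A polynomial solution: f(k) = k/4.
R(k) = B(k−1)·f(k)/C(k) = k*(k + 5)/4; s_k = R·t_k = k/(4*(k + 4)).
s_(k+1) − s_k = 1/(k**2 + 9*k + 20) = t_k.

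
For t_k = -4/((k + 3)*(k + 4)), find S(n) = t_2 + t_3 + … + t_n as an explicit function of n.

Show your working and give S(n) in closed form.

S(n) = 4*(1 - n)/(5*(n + 4))

The ratio is (k + 3)/(k + 5).
Gosper form: A/B · C(k+1)/C(k) with A=k + 3, B=k + 5, C=1.
f must satisfy (k + 3)·f(k+1) − (k + 4)·f(k) = 1.
deg f ≤ 1 (via 1,1,0).
Solve for f: f(k) = k/3 (degree 1 ≤ 1).
Certificate R = B(k−1)f/C = k*(k + 4)/3 gives s_k = -4*k/(3*k + 9).
Verify: -4/(k**2 + 7*k + 12) matches t_k.
s_(n+1) = 4*(-n - 1)/(3*(n + 4)) and s_(2) = -8/15, so S(n) = 4*(1 - n)/(5*(n + 4)).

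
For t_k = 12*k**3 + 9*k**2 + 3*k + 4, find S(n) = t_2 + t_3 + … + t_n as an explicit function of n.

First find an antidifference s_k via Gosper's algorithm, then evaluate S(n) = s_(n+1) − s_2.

Compute t_(k+1)/t_k: get (12*k**3 + 45*k**2 + 57*k + 28)/(12*k**3 + 9*k**2 + 3*k + 4).
Factor: A=1; B=1; C=k**3 + 3*k**2/4 + k/4 + 1/3.
Set up (1)·f(k+1) − (1)·f(k) − (k**3 + 3*k**2/4 + k/4 + 1/3) = 0.
d = 4 from the (0,0,3) case.
Coefficient equations give f(k) = k*(3*k**3 - 3*k**2 + 4)/12.
So s_k = (B(k−1)f/C)·t_k = (k*(3*k**3 - 3*k**2 + 4)/(12*k**3 + 9*k**2 + 3*k + 4))·t_k = k*(3*k**3 - 3*k**2 + 4).
Verify: 12*k**3 + 9*k**2 + 3*k + 4 matches t_k.
Σ_(k=2)^n t_k = s_(n+1) − s_(2) = (3*n**4 + 9*n**3 + 9*n**2 + 7*n + 4) − (32), i.e. 3*n**4 + 9*n**3 + 9*n**2 + 7*n - 28.

S(n) = 3*n**4 + 9*n**3 + 9*n**2 + 7*n - 28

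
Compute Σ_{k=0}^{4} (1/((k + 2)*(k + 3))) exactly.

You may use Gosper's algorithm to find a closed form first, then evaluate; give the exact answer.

Step 1: r(k) = (k + 2)/(k + 4).
Gosper form: A/B · C(k+1)/C(k) with A=k + 2, B=k + 4, C=1.
Set up (k + 2)·f(k+1) − (k + 3)·f(k) − (1) = 0.
Degrees (1,1,0) ⇒ d ≤ 1.
Solve for f: f(k) = k/2 (degree 1 ≤ 1).
So s_k = (B(k−1)f/C)·t_k = (k*(k + 3)/2)·t_k = k/(2*(k + 2)).
Verify: 1/(k**2 + 5*k + 6) matches t_k.
Sum = s_(5) − s_(0); s_(5) = 5/14, s_(0) = 0 ⇒ 5/14.

Σ = 5/14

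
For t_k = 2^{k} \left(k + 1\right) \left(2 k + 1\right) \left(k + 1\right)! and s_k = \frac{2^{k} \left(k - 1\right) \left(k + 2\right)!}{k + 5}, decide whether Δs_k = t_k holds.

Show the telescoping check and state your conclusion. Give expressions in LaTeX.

s_(k+1) = 2**(k + 1)*k*factorial(k + 3)/(k + 6)
s_(k+1) − s_k = 2**k*(k + 2)*(2*k**2 + 11*k + 3)*factorial(k + 2)/((k + 5)*(k + 6))
(s_(k+1) − s_k) − t_k = -3*2**k*(2*k**3 + 13*k**2 + 15*k + 6)*factorial(k + 1)/((k + 5)*(k + 6))

Invalid: residual - \frac{3 \cdot 2^{k} \left(2 k^{3} + 13 k^{2} + 15 k + 6\right) \left(k + 1\right)!}{\left(k + 5\right) \left(k + 6\right)} ≠ 0.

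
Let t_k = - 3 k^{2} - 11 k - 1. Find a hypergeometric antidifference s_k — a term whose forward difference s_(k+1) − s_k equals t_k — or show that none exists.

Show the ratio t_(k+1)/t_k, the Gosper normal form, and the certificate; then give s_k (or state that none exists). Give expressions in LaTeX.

s_k = k \left(- k^{2} - 4 k + 4\right)

t_(k+1)/t_k = (3*k**2 + 17*k + 15)/(3*k**2 + 11*k + 1).
Normal form (A,B,C) = (1, 1, k**2 + 11*k/3 + 1/3).
f must satisfy (1)·f(k+1) − (1)·f(k) = k**2 + 11*k/3 + 1/3.
deg f ≤ 3 (via 0,0,2).
Solve for f: f(k) = k*(k**2 + 4*k - 4)/3 (degree 3 ≤ 3).
Get s_k = R·t_k = k*(-k**2 - 4*k + 4) with R(k) = B(k−1)f(k)/C(k) = k*(k**2 + 4*k - 4)/(3*k**2 + 11*k + 1).
Δs = -3*k**2 - 11*k - 1, as required.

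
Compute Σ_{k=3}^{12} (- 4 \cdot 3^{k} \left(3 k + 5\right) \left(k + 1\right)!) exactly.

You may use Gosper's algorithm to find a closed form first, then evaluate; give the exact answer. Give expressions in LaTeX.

Step 1: r(k) = 3*(k + 2)*(3*k + 8)/(3*k + 5).
A = 3*k + 6, B = 1, C = k + 5/3.
Need (3*k + 6)·f(k+1) − (1)·f(k) = k + 5/3.
deg f ≤ 0 (via 1,0,1).
Coefficient equations give f(k) = 1/3.
Get s_k = R·t_k = -4*3**k*factorial(k + 1) with R(k) = B(k−1)f(k)/C(k) = 1/(3*k + 5).
s_(k+1) − s_k = -4*3**k*(3*k + 5)*factorial(k + 1) = t_k.
Telescoping: Σ = s_(13) − s_(3) = -555961419043430400 − (-2592) = -555961419043427808.

Σ = -555961419043427808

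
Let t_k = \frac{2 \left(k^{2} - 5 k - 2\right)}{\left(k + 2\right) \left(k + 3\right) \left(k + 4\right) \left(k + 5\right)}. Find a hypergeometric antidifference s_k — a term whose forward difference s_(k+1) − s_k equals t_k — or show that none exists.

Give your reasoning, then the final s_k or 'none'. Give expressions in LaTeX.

s_k = - \frac{2 k^{2}}{\left(k + 2\right) \left(k + 3\right) \left(k + 4\right)}

Step 1: r(k) = (k**3 - k**2 - 12*k - 12)/(k**3 + k**2 - 32*k - 12).
Gosper form: A/B · C(k+1)/C(k) with A=k + 2, B=k + 6, C=k**2 - 5*k - 2.
f must satisfy (k + 2)·f(k+1) − (k + 5)·f(k) = k**2 - 5*k - 2.
Bound: deg f ≤ 3.
Coefficient equations give f(k) = -k**2.
So s_k = (B(k−1)f/C)·t_k = (-k**2*(k + 5)/(k**2 - 5*k - 2))·t_k = -2*k**2/((k + 2)*(k + 3)*(k + 4)).
s_(k+1) − s_k = 2*(k**2 - 5*k - 2)/(k**4 + 14*k**3 + 71*k**2 + 154*k + 120) = t_k.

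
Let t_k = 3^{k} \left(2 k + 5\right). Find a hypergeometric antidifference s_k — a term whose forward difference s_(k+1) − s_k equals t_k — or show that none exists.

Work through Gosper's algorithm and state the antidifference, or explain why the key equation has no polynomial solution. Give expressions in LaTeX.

r(k) = 3*(2*k + 7)/(2*k + 5) after simplifying.
Take A(k)=3, B(k)=1, C(k)=k + 5/2.
Set up (3)·f(k+1) − (1)·f(k) − (k + 5/2) = 0.
d = 1 from the (0,0,1) case.
Match coefficients ⇒ f(k) = (k + 1)/2.
Certificate R = B(k−1)f/C = (k + 1)/(2*k + 5) gives s_k = 3**k*(k + 1).
Δs = 3**k*(2*k + 5), as required.

s_k = 3^{k} \left(k + 1\right)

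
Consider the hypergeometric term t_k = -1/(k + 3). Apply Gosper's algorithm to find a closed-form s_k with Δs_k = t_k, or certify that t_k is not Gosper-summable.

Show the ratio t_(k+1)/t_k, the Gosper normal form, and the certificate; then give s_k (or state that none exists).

The ratio is (k + 3)/(k + 4).
A = k + 3, B = k + 4, C = 1.
f must satisfy (k + 3)·f(k+1) − (k + 3)·f(k) = 1.
Bound: deg f ≤ 0.
Put f(k) = c0: A·f(k+1) − B(k−1)·f(k) − C = -1; need -1 = 0 — inconsistent ⇒ no f, not summable.

none — t_k is not Gosper-summable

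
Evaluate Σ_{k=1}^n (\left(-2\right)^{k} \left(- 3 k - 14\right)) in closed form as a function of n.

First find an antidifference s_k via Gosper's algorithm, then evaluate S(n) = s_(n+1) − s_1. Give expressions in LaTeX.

t_(k+1)/t_k = 2*(-3*k - 17)/(3*k + 14).
So A=-2 and B=1, with C=k + 14/3.
Solve (-2)·f(k+1) − (1)·f(k) = k + 14/3.
From deg A=0, deg B=0, deg C=1: d=1.
A polynomial solution: f(k) = -(k + 4)/3.
So s_k = (B(k−1)f/C)·t_k = (-(k + 4)/(3*k + 14))·t_k = (-2)**k*(k + 4).
Check: Δs_k = (-2)**k*(-3*k - 14). ✓
s_(n+1) = (-2)**(n + 1)*(n + 5) and s_(1) = -10, so S(n) = -2*(-2)**n*n - 10*(-2)**n + 10.

S(n) = - 2 \left(-2\right)^{n} n - 10 \left(-2\right)^{n} + 10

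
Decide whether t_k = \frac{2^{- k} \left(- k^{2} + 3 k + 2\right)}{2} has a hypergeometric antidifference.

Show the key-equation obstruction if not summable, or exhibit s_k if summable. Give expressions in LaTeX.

The ratio is (k**2 - k - 4)/(2*(k**2 - 3*k - 2)).
Factor: A=1/2; B=1; C=k**2 - 3*k - 2.
Solve (1/2)·f(k+1) − (1)·f(k) = k**2 - 3*k - 2.
Degrees (0,0,2) ⇒ d ≤ 2.
Solving with deg f ≤ 2: f(k) = -2*(k - 2)*(k + 1).
So s_k = (B(k−1)f/C)·t_k = (-2*(k - 2)*(k + 1)/(k**2 - 3*k - 2))·t_k = (k**2 - k - 2)/2**k.
Verify: (-k**2 + 3*k + 2)/(2*2**k) matches t_k.

Yes. s_k = 2^{- k} \left(k^{2} - k - 2\right).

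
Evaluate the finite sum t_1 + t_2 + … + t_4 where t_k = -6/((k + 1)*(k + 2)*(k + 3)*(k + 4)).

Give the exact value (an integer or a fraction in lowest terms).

r(k) = (k + 1)/(k + 5) after simplifying.
So A=k + 1 and B=k + 5, with C=1.
Need (k + 1)·f(k+1) − (k + 4)·f(k) = 1.
Degrees (1,1,0) ⇒ d ≤ 3.
Match coefficients ⇒ f(k) = k*(k**2 + 6*k + 11)/18.
R(k) = B(k−1)·f(k)/C(k) = k*(k + 4)*(k**2 + 6*k + 11)/18; s_k = R·t_k = k*(-k**2 - 6*k - 11)/(3*(k + 1)*(k + 2)*(k + 3)).
Verify: -6/(k**4 + 10*k**3 + 35*k**2 + 50*k + 24) matches t_k.
Σ_(k=1)^(4) t_k = s_(5) − s_(1) = -55/168 − (-1/4) = -13/168.

Σ = -13/168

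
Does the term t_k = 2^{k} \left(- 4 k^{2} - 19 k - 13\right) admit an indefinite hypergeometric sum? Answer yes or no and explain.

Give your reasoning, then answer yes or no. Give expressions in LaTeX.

Yes. s_k = 2^{k} \left(- 4 k^{2} - 3 k + 1\right).

Step 1: r(k) = 2*(4*k**2 + 27*k + 36)/(4*k**2 + 19*k + 13).
Normal form (A,B,C) = (2, 1, k**2 + 19*k/4 + 13/4).
Need (2)·f(k+1) − (1)·f(k) = k**2 + 19*k/4 + 13/4.
From deg A=0, deg B=0, deg C=2: d=2.
Coefficient equations give f(k) = (k + 1)*(4*k - 1)/4.
Certificate R = B(k−1)f/C = (k + 1)*(4*k - 1)/(4*k**2 + 19*k + 13) gives s_k = 2**k*(-4*k**2 - 3*k + 1).
s_(k+1) − s_k = 2**k*(-4*k**2 - 19*k - 13) = t_k.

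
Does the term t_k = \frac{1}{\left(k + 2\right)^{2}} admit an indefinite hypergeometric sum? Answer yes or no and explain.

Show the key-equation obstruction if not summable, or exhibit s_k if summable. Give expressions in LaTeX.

No; the coefficient equations for f are inconsistent.

Compute t_(k+1)/t_k: get (k + 2)**2/(k + 3)**2.
Gosper form: A/B · C(k+1)/C(k) with A=k**2 + 4*k + 4, B=k**2 + 6*k + 9, C=1.
Set up (k**2 + 4*k + 4)·f(k+1) − (k**2 + 4*k + 4)·f(k) − (1) = 0.
Degrees (2,2,0) ⇒ d ≤ 0.
Generic f = c0 gives residual -1; -1 = 0 cannot hold, so t_k is not Gosper-summable.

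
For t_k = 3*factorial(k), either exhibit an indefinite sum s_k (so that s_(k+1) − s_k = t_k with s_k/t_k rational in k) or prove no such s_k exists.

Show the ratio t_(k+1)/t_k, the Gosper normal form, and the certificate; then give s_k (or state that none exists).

r(k) = k + 1 after simplifying.
Take A(k)=k + 1, B(k)=1, C(k)=1.
Need (k + 1)·f(k+1) − (1)·f(k) = 1.
Degrees (1,0,0) ⇒ d ≤ -1.
deg f ≤ -1 is impossible — no certificate.

no hypergeometric antidifference exists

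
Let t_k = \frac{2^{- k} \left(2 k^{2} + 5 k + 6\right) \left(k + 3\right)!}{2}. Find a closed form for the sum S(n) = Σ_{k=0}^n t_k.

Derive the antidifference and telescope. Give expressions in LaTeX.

S(n) = 6 + 2^{- n} n \left(n + 4\right)! + \frac{2^{- n} \left(n + 4\right)!}{2}

The ratio is (k + 4)*(5*k + 2*(k + 1)**2 + 11)/(2*(2*k**2 + 5*k + 6)).
Take A(k)=k/2 + 2, B(k)=1, C(k)=k**2 + 5*k/2 + 3.
Need (k/2 + 2)·f(k+1) − (1)·f(k) = k**2 + 5*k/2 + 3.
Degrees (1,0,2) ⇒ d ≤ 1.
Match coefficients ⇒ f(k) = 2*k - 1.
Certificate R = B(k−1)f/C = 2*(2*k - 1)/(2*k**2 + 5*k + 6) gives s_k = (2*k - 1)*factorial(k + 3)/2**k.
Δs = (2*k**2 + 5*k + 6)*factorial(k + 3)/(2*2**k), as required.
Evaluate: s_(n+1) = 2**(-n - 1)*(2*n + 1)*factorial(n + 4); subtract s_(0) = -6 ⇒ S(n) = 6 + n*factorial(n + 4)/2**n + factorial(n + 4)/(2*2**n).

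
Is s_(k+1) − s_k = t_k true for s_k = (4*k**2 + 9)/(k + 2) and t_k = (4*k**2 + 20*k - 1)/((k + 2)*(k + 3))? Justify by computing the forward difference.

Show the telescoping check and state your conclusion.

s_(k+1) = (4*(k + 1)**2 + 9)/(k + 3)
s_(k+1) − s_k = (4*k**2 + 20*k - 1)/(k**2 + 5*k + 6)
(s_(k+1) − s_k) − t_k = 0

valid; difference matches t_k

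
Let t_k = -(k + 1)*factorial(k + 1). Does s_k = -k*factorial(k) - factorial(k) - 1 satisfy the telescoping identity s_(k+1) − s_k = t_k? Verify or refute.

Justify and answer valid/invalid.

valid (s_(k+1) − s_k reduces to t_k)

s_(k+1) = -k**2*factorial(k) - 3*k*factorial(k) - 2*factorial(k) - 1
s_(k+1) − s_k = -(k + 1)*factorial(k + 1)
(s_(k+1) − s_k) − t_k = 0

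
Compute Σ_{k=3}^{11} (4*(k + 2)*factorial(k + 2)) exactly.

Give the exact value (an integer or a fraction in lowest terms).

Σ = 348713164320

t_(k+1)/t_k = (k + 3)**2/(k + 2).
Gosper form: A/B · C(k+1)/C(k) with A=k + 3, B=1, C=k + 2.
Solve (k + 3)·f(k+1) − (1)·f(k) = k + 2.
deg f ≤ 0 (via 1,0,1).
Solving with deg f ≤ 0: f(k) = 1.
Then R = B(k−1)f/C = 1/(k + 2), so s_k = R(k)·t_k = 4*factorial(k + 2).
Verify: 4*(k + 2)*factorial(k + 2) matches t_k.
Evaluate s at k=12 and k=3: 348713164800 and 480; difference 348713164320.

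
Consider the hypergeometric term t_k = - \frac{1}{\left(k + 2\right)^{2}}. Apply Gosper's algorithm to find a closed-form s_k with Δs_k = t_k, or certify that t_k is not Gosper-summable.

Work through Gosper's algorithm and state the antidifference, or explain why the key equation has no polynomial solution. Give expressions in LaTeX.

none (Gosper's algorithm certifies no s_k)

t_(k+1)/t_k = (k + 2)**2/(k + 3)**2.
Factor: A=k**2 + 4*k + 4; B=k**2 + 6*k + 9; C=1.
Set up (k**2 + 4*k + 4)·f(k+1) − (k**2 + 4*k + 4)·f(k) − (1) = 0.
Bound: deg f ≤ 0.
f = c0 ⇒ A·f(k+1) − B(k−1)·f(k) − C = -1. The system {-1 = 0} is inconsistent; no antidifference.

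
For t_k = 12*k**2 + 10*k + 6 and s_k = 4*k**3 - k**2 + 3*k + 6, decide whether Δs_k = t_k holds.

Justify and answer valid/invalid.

valid (s_(k+1) − s_k reduces to t_k)

s_(k+1) = 4*k**3 + 11*k**2 + 13*k + 12
s_(k+1) − s_k = 12*k**2 + 10*k + 6
(s_(k+1) − s_k) − t_k = 0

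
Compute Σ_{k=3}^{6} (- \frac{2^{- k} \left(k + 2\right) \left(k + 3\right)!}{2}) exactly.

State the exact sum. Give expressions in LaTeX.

Σ = -28260

r(k) = (k + 3)*(k + 4)/(2*(k + 2)) after simplifying.
So A=k/2 + 2 and B=1, with C=k + 2.
Key eq: (k/2 + 2)·f(k+1) = (1)·f(k) + (k + 2).
Bound: deg f ≤ 0.
A polynomial solution: f(k) = 2.
Get s_k = R·t_k = -factorial(k + 3)/2**k with R(k) = B(k−1)f(k)/C(k) = 2/(k + 2).
s_(k+1) − s_k = -(k + 2)*factorial(k + 3)/(2*2**k) = t_k.
Evaluate s at k=7 and k=3: -28350 and -90; difference -28260.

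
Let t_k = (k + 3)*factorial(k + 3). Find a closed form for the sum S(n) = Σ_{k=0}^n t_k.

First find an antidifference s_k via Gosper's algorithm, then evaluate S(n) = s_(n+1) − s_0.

The ratio is (k + 4)**2/(k + 3).
Gosper form: A/B · C(k+1)/C(k) with A=k + 4, B=1, C=k + 3.
Need (k + 4)·f(k+1) − (1)·f(k) = k + 3.
d = 0 from the (1,0,1) case.
Match coefficients ⇒ f(k) = 1.
Certificate R = B(k−1)f/C = 1/(k + 3) gives s_k = factorial(k + 3).
Verify: (k + 3)*factorial(k + 3) matches t_k.
s_(n+1) = factorial(n + 4) and s_(0) = 6, so S(n) = factorial(n + 4) - 6.

S(n) = factorial(n + 4) - 6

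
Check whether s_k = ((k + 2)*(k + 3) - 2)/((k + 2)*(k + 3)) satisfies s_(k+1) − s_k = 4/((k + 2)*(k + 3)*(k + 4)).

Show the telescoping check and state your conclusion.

s_(k+1) = ((k + 3)*(k + 4) - 2)/((k + 3)*(k + 4))
s_(k+1) − s_k = 4/(k**3 + 9*k**2 + 26*k + 24)
(s_(k+1) − s_k) − t_k = 0

Valid — Δs_k = t_k.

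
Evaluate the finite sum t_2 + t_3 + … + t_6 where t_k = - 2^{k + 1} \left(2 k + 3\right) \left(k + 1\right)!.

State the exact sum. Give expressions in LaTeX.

Σ = -10321872

Step 1: r(k) = 2*(k + 2)*(2*k + 5)/(2*k + 3).
Factor: A=2*k + 4; B=1; C=k + 3/2.
Key eq: (2*k + 4)·f(k+1) = (1)·f(k) + (k + 3/2).
From deg A=1, deg B=0, deg C=1: d=0.
A polynomial solution: f(k) = 1/2.
So s_k = (B(k−1)f/C)·t_k = (1/(2*k + 3))·t_k = -2**(k + 1)*factorial(k + 1).
Check: Δs_k = -2**(k + 1)*(2*k + 3)*factorial(k + 1). ✓
Σ_(k=2)^(6) t_k = s_(7) − s_(2) = -10321920 − (-48) = -10321872.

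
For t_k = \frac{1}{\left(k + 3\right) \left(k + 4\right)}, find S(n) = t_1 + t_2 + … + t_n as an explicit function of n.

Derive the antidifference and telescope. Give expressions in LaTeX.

S(n) = \frac{n}{4 \left(n + 4\right)}

The ratio is (k + 3)/(k + 5).
Factor: A=k + 3; B=k + 5; C=1.
Key eq: (k + 3)·f(k+1) = (k + 4)·f(k) + (1).
d = 1 from the (1,1,0) case.
Solving with deg f ≤ 1: f(k) = k/3.
R(k) = B(k−1)·f(k)/C(k) = k*(k + 4)/3; s_k = R·t_k = k/(3*(k + 3)).
Δs = 1/(k**2 + 7*k + 12), as required.
Telescope: S(n) = s_(n+1) − s_(1) = (n + 1)/(3*(n + 4)) − (1/12) = n/(4*(n + 4)).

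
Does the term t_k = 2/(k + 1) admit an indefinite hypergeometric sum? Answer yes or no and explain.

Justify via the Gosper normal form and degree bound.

t_(k+1)/t_k = (k + 1)/(k + 2).
Normal form (A,B,C) = (k + 1, k + 2, 1).
Set up (k + 1)·f(k+1) − (k + 1)·f(k) − (1) = 0.
From deg A=1, deg B=1, deg C=0: d=0.
Write f(k) = c0. Then LHS − RHS = -1, requiring -1 = 0: contradictory. No certificate.

No — key equation has no polynomial f.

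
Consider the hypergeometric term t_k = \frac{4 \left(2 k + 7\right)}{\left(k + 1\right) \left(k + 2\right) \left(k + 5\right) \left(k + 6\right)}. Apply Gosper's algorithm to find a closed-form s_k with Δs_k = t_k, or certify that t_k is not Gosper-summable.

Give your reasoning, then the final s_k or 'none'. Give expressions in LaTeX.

s_k = \frac{4 k \left(k + 6\right)}{5 \left(k^{2} + 6 k + 5\right)}

The ratio is (k + 1)*(k + 5)*(2*k + 9)/((k + 3)*(k + 7)*(2*k + 7)).
Normal form (A,B,C) = (k + 1, k + 7, k**3 + 21*k**2/2 + 73*k/2 + 42).
Solve (k + 1)·f(k+1) − (k + 6)·f(k) = k**3 + 21*k**2/2 + 73*k/2 + 42.
Bound: deg f ≤ 5.
Match coefficients ⇒ f(k) = k*(k + 2)*(k + 3)*(k + 4)*(k + 6)/10.
Then R = B(k−1)f/C = k*(k + 2)*(k + 6)**2/(5*(2*k + 7)), so s_k = R(k)·t_k = 4*k*(k + 6)/(5*(k**2 + 6*k + 5)).
Check: Δs_k = 4*(2*k + 7)/(k**4 + 14*k**3 + 65*k**2 + 112*k + 60). ✓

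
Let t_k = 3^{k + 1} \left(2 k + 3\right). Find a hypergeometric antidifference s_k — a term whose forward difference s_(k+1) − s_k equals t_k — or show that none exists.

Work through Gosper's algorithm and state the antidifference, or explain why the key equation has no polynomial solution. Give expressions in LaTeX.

s_k = 3^{k + 1} k

t_(k+1)/t_k = 3*(2*k + 5)/(2*k + 3).
Take A(k)=3, B(k)=1, C(k)=k + 3/2.
Need (3)·f(k+1) − (1)·f(k) = k + 3/2.
Bound: deg f ≤ 1.
Coefficient equations give f(k) = k/2.
Get s_k = R·t_k = 3**(k + 1)*k with R(k) = B(k−1)f(k)/C(k) = k/(2*k + 3).
Δs = 3**(k + 1)*(2*k + 3), as required.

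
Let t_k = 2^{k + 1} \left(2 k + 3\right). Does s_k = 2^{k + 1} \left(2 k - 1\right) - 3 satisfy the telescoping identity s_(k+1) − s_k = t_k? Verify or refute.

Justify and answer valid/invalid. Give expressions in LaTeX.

Valid — Δs_k = t_k.

s_(k+1) = 2**(k + 2)*(2*k + 1) - 3
s_(k+1) − s_k = 2**(k + 1)*(2*k + 3)
(s_(k+1) − s_k) − t_k = 0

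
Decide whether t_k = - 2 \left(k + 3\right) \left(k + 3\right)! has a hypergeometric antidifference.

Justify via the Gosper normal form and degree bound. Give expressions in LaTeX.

Yes. s_k = - 2 \left(k + 3\right)!.

t_(k+1)/t_k = (k + 4)**2/(k + 3).
A = k + 4, B = 1, C = k + 3.
Solve (k + 4)·f(k+1) − (1)·f(k) = k + 3.
d = 0 from the (1,0,1) case.
Match coefficients ⇒ f(k) = 1.
R(k) = B(k−1)·f(k)/C(k) = 1/(k + 3); s_k = R·t_k = -2*factorial(k + 3).
Check: Δs_k = -2*(k + 3)*factorial(k + 3). ✓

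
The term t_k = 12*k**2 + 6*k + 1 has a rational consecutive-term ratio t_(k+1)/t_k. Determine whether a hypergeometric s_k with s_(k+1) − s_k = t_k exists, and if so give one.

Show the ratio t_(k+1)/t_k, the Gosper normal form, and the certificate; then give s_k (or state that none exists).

s_k = k**2*(4*k - 3)

Ratio r(k) = (12*k**2 + 30*k + 19)/(12*k**2 + 6*k + 1).
So A=1 and B=1, with C=k**2 + k/2 + 1/12.
Solve (1)·f(k+1) − (1)·f(k) = k**2 + k/2 + 1/12.
Degrees (0,0,2) ⇒ d ≤ 3.
Solving with deg f ≤ 3: f(k) = k**2*(4*k - 3)/12.
Certificate R = B(k−1)f/C = k**2*(4*k - 3)/(12*k**2 + 6*k + 1) gives s_k = k**2*(4*k - 3).
s_(k+1) − s_k = 12*k**2 + 6*k + 1 = t_k.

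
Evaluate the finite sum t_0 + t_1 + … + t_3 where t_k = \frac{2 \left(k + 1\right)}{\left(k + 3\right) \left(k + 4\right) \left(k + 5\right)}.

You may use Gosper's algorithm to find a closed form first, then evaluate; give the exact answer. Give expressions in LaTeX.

Σ = 5/42

The ratio is (k + 2)*(k + 3)/((k + 1)*(k + 6)).
Gosper form: A/B · C(k+1)/C(k) with A=k + 3, B=k + 6, C=k + 1.
Key eq: (k + 3)·f(k+1) = (k + 5)·f(k) + (k + 1).
d = 2 from the (1,1,1) case.
A polynomial solution: f(k) = k*(k + 1)/6.
R(k) = B(k−1)·f(k)/C(k) = k*(k + 5)/6; s_k = R·t_k = k*(k + 1)/(3*(k + 3)*(k + 4)).
Δs = 2*(k + 1)/(k**3 + 12*k**2 + 47*k + 60), as required.
Σ_(k=0)^(3) t_k = s_(4) − s_(0) = 5/42 − (0) = 5/42.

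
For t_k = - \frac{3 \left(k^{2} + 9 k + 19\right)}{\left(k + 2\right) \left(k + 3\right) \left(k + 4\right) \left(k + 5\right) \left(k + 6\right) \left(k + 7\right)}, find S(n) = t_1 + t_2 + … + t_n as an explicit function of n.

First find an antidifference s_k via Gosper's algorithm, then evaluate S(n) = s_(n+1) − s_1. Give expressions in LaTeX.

S(n) = \frac{n \left(- n^{2} - 15 n - 71\right)}{105 \left(n^{3} + 15 n^{2} + 71 n + 105\right)}

r(k) = (k + 2)*(9*k + (k + 1)**2 + 28)/((k + 8)*(k**2 + 9*k + 19)) after simplifying.
Normal form (A,B,C) = (k + 2, k + 8, k**2 + 9*k + 19).
f must satisfy (k + 2)·f(k+1) − (k + 7)·f(k) = k**2 + 9*k + 19.
From deg A=1, deg B=1, deg C=2: d=5.
Coefficient equations give f(k) = k*(k + 3)*(k + 5)*(k**2 + 12*k + 44)/144.
R(k) = B(k−1)·f(k)/C(k) = k*(k + 3)*(k + 5)*(k + 7)*(k**2 + 12*k + 44)/(144*(k**2 + 9*k + 19)); s_k = R·t_k = k*(-k**2 - 12*k - 44)/(48*(k**3 + 12*k**2 + 44*k + 48)).
s_(k+1) − s_k = 3*(-k**2 - 9*k - 19)/(k**6 + 27*k**5 + 295*k**4 + 1665*k**3 + 5104*k**2 + 8028*k + 5040) = t_k.
Telescope: S(n) = s_(n+1) − s_(1) = (-n**3 - 15*n**2 - 71*n - 57)/(48*(n**3 + 15*n**2 + 71*n + 105)) − (-19/1680) = n*(-n**2 - 15*n - 71)/(105*(n**3 + 15*n**2 + 71*n + 105)).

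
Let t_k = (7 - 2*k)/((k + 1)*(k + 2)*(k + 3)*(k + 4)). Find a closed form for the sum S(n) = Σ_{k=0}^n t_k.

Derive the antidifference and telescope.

Compute t_(k+1)/t_k: get (k + 1)*(2*k - 5)/((k + 5)*(2*k - 7)).
A = k + 1, B = k + 5, C = k - 7/2.
Need (k + 1)·f(k+1) − (k + 4)·f(k) = k - 7/2.
Bound: deg f ≤ 3.
Coefficient equations give f(k) = -k*(k**2 + 6*k + 14)/6.
So s_k = (B(k−1)f/C)·t_k = (-k*(k + 4)*(k**2 + 6*k + 14)/(3*(2*k - 7)))·t_k = k*(k**2 + 6*k + 14)/(3*(k + 1)*(k + 2)*(k + 3)).
Δs = (7 - 2*k)/(k**4 + 10*k**3 + 35*k**2 + 50*k + 24), as required.
s_(n+1) = (n**3 + 9*n**2 + 29*n + 21)/(3*(n**3 + 9*n**2 + 26*n + 24)) and s_(0) = 0, so S(n) = (n**3 + 9*n**2 + 29*n + 21)/(3*(n**3 + 9*n**2 + 26*n + 24)).

S(n) = (n**3 + 9*n**2 + 29*n + 21)/(3*(n**3 + 9*n**2 + 26*n + 24))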